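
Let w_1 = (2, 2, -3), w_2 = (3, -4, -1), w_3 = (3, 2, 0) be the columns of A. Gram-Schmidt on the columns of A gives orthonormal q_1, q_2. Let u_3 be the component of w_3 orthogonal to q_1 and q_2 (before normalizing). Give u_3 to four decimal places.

u_3 = (1.7778, 0.8889, 1.7778)

w_1 = (2, 2, -3); ‖w_1‖ = 4.1231, so q_1 = (0.4851, 0.4851, -0.7276).
q_1·w_2 = 0.4851·3 + 0.4851·(-4) + (-0.7276)·(-1) = 0.2425.
u_2 = w_2 − 0.2425·q_1 = (2.8824, -4.1176, -0.8235).
‖u_2‖ = 5.0932, so q_2 = (0.5659, -0.8085, -0.1617).
q_1·w_3 = 0.4851·3 + 0.4851·2 + (-0.7276)·0 = 2.4254; q_2·w_3 = 0.5659·3 + (-0.8085)·2 + (-0.1617)·0 = 0.0808.
u_3 = w_3 − 2.4254·q_1 − 0.0808·q_2 = (1.7778, 0.8889, 1.7778).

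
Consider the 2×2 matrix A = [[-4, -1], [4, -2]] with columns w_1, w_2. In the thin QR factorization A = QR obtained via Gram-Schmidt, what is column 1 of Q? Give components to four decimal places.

e_1 = w_1/‖w_1‖ = (-4, 4)/5.6569 = (-0.7071, 0.7071).

e_1 = (-0.7071, 0.7071)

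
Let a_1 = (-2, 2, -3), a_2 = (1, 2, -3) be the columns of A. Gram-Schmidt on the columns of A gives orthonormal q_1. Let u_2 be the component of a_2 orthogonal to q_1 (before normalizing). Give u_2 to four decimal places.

u_2 = (2.2941, 0.7059, -1.0588)

q_1 = a_1/‖a_1‖ = (-2, 2, -3)/4.1231 = (-0.4851, 0.4851, -0.7276).
r_{12} = q_1·a_2 = 2.6679.
u_2 = a_2 − 2.6679·q_1 = (2.2941, 0.7059, -1.0588).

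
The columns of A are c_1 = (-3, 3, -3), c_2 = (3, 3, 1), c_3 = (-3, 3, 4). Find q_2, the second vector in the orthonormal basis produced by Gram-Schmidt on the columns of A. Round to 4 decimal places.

q_1 = c_1/‖c_1‖ = (-3, 3, -3)/5.1962 = (-0.5774, 0.5774, -0.5774).
r_{12} = q_1·c_2 = -0.5774.
u_2 = c_2 + 0.5774·q_1 = (2.6667, 3.3333, 0.6667).
‖u_2‖ = 4.3205, so q_2 = (0.6172, 0.7715, 0.1543).

q_2 = (0.6172, 0.7715, 0.1543)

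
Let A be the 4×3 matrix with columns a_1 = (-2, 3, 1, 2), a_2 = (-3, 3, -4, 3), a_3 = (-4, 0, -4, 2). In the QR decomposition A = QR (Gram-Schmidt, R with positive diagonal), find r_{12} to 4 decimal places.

r_{12} = 4.0069

q_1 = a_1/‖a_1‖ = (-2, 3, 1, 2)/4.2426 = (-0.4714, 0.7071, 0.2357, 0.4714).
r_{12} = q_1·a_2 = 4.0069.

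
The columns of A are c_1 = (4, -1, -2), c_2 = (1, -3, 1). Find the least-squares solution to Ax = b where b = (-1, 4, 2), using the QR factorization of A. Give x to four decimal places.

c_1 = (4, -1, -2); ‖c_1‖ = 4.5826, so e_1 = (0.8729, -0.2182, -0.4364).
e_1·c_2 = 0.8729·1 + (-0.2182)·(-3) + (-0.4364)·1 = 1.0911.
u_2 = c_2 − 1.0911·e_1 = (0.0476, -2.7619, 1.4762).
‖u_2‖ = 3.1320, so e_2 = (0.0152, -0.8818, 0.4713).
Qᵀb = (-2.6186, -2.5999).
Back-substitute: x_2 = -2.5999/3.1320 = -0.8301.
x_1 = (-2.6186 − 1.0911·(-0.8301))/4.5826 = -0.3738.

x = (-0.3738, -0.8301)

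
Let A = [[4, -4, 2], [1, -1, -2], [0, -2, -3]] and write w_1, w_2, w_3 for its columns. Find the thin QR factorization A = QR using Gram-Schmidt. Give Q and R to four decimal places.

Q = [[0.9701, 0.0000, 0.2425], [0.2425, 0.0000, -0.9701], [0.0000, -1.0000, 0.0000]], R = [[4.1231, -4.1231, 1.4552], [0.0000, 2.0000, 3.0000], [0.0000, 0.0000, 2.4254]]

w_1 = (4, 1, 0); ‖w_1‖ = 4.1231, so q_1 = (0.9701, 0.2425, 0.0000).
q_1·w_2 = 0.9701·(-4) + 0.2425·(-1) + 0.0000·(-2) = -4.1231.
u_2 = w_2 + 4.1231·q_1 = (0.0000, 0.0000, -2.0000).
‖u_2‖ = 2.0000, so q_2 = (0.0000, 0.0000, -1.0000).
q_1·w_3 = 0.9701·2 + 0.2425·(-2) + 0.0000·(-3) = 1.4552; q_2·w_3 = 0.0000·2 + 0.0000·(-2) + (-1.0000)·(-3) = 3.0000.
u_3 = w_3 − 1.4552·q_1 − 3.0000·q_2 = (0.5882, -2.3529, 0.0000).
‖u_3‖ = 2.4254, so q_3 = (0.2425, -0.9701, 0.0000).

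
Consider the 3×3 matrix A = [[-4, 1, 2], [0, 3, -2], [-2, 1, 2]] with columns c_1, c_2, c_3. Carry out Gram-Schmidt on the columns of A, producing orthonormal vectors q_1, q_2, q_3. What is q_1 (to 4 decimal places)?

q_1 = (-0.8944, 0.0000, -0.4472)

q_1 = c_1/‖c_1‖ = (-4, 0, -2)/4.4721 = (-0.8944, 0.0000, -0.4472).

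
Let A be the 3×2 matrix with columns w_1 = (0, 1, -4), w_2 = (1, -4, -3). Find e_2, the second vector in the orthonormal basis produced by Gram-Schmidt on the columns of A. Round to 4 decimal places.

e_2 = (0.2121, -0.9481, -0.2370)

w_1 = (0, 1, -4); ‖w_1‖ = 4.1231, so e_1 = (0.0000, 0.2425, -0.9701).
e_1·w_2 = 0.0000·1 + 0.2425·(-4) + (-0.9701)·(-3) = 1.9403.
u_2 = w_2 − 1.9403·e_1 = (1.0000, -4.4706, -1.1176).
‖u_2‖ = 4.7154, so e_2 = (0.2121, -0.9481, -0.2370).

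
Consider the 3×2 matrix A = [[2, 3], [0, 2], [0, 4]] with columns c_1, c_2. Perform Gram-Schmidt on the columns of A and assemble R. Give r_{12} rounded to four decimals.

r_{12} = 3.0000

e_1 = c_1/‖c_1‖ = (2, 0, 0)/2.0000 = (1.0000, 0.0000, 0.0000).
r_{12} = e_1·c_2 = 3.0000.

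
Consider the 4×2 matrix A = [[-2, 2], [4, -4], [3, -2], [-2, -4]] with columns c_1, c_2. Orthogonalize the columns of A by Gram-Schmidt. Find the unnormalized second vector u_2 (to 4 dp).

u_2 = (0.9091, -1.8182, -0.3636, -5.0909)

c_1 = (-2, 4, 3, -2); ‖c_1‖ = 5.7446, so q_1 = (-0.3482, 0.6963, 0.5222, -0.3482).
q_1·c_2 = (-0.3482)·2 + 0.6963·(-4) + 0.5222·(-2) + (-0.3482)·(-4) = -3.1334.
u_2 = c_2 + 3.1334·q_1 = (0.9091, -1.8182, -0.3636, -5.0909).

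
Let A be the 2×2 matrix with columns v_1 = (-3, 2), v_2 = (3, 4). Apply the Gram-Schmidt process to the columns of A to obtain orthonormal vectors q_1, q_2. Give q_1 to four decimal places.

q_1 = (-0.8321, 0.5547)

v_1 = (-3, 2); ‖v_1‖ = 3.6056, so q_1 = (-0.8321, 0.5547).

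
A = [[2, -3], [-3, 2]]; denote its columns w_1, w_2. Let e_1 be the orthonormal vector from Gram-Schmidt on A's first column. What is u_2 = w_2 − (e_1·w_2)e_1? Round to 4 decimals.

w_1 = (2, -3); ‖w_1‖ = 3.6056, so e_1 = (0.5547, -0.8321).
e_1·w_2 = 0.5547·(-3) + (-0.8321)·2 = -3.3282.
u_2 = w_2 + 3.3282·e_1 = (-1.1538, -0.7692).

u_2 = (-1.1538, -0.7692)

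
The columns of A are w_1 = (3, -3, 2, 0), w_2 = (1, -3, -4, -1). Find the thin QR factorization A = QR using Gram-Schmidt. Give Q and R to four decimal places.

e_1 = w_1/‖w_1‖ = (3, -3, 2, 0)/4.6904 = (0.6396, -0.6396, 0.4264, 0.0000).
r_{12} = e_1·w_2 = 0.8528.
u_2 = w_2 − 0.8528·e_1 = (0.4545, -2.4545, -4.3636, -1.0000).
‖u_2‖ = 5.1257, so e_2 = (0.0887, -0.4789, -0.8513, -0.1951).

Q = [[0.6396, 0.0887], [-0.6396, -0.4789], [0.4264, -0.8513], [0.0000, -0.1951]], R = [[4.6904, 0.8528], [0.0000, 5.1257]]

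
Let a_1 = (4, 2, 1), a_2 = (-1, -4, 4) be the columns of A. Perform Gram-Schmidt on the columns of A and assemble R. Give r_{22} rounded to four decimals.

a_1 = (4, 2, 1); ‖a_1‖ = 4.5826, so e_1 = (0.8729, 0.4364, 0.2182).
e_1·a_2 = 0.8729·(-1) + 0.4364·(-4) + 0.2182·4 = -1.7457.
u_2 = a_2 + 1.7457·e_1 = (0.5238, -3.2381, 4.3810).
r_{22} = ‖u_2‖ = 5.4729.

r_{22} = 5.4729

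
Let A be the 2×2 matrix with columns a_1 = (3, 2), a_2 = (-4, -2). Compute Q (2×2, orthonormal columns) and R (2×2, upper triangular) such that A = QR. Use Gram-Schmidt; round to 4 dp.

e_1 = a_1/‖a_1‖ = (3, 2)/3.6056 = (0.8321, 0.5547).
r_{12} = e_1·a_2 = -4.4376.
u_2 = a_2 + 4.4376·e_1 = (-0.3077, 0.4615).
‖u_2‖ = 0.5547, so e_2 = (-0.5547, 0.8321).

Q = [[0.8321, -0.5547], [0.5547, 0.8321]], R = [[3.6056, -4.4376], [0.0000, 0.5547]]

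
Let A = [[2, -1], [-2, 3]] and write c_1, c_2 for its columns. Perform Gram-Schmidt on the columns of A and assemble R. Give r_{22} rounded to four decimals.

c_1 = (2, -2); ‖c_1‖ = 2.8284, so e_1 = (0.7071, -0.7071).
e_1·c_2 = 0.7071·(-1) + (-0.7071)·3 = -2.8284.
u_2 = c_2 + 2.8284·e_1 = (1.0000, 1.0000).
r_{22} = ‖u_2‖ = 1.4142.

r_{22} = 1.4142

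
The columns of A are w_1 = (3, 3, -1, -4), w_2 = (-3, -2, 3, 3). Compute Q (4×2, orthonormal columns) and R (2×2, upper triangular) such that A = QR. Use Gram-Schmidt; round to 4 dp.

Q = [[0.5071, -0.1864], [0.5071, 0.2485], [-0.1690, 0.9321], [-0.6761, -0.1864]], R = [[5.9161, -5.0709], [0.0000, 2.2991]]

e_1 = w_1/‖w_1‖ = (3, 3, -1, -4)/5.9161 = (0.5071, 0.5071, -0.1690, -0.6761).
r_{12} = e_1·w_2 = -5.0709.
u_2 = w_2 + 5.0709·e_1 = (-0.4286, 0.5714, 2.1429, -0.4286).
‖u_2‖ = 2.2991, so e_2 = (-0.1864, 0.2485, 0.9321, -0.1864).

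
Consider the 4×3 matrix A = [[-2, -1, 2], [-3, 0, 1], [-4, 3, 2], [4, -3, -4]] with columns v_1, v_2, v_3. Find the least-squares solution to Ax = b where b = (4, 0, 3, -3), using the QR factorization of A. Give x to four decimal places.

x = (-0.0682, -0.3182, 1.1591)

e_1 = v_1/‖v_1‖ = (-2, -3, -4, 4)/6.7082 = (-0.2981, -0.4472, -0.5963, 0.5963).
r_{12} = e_1·v_2 = -3.2796.
u_2 = v_2 + 3.2796·e_1 = (-1.9778, -1.4667, 1.0444, -1.0444).
‖u_2‖ = 2.8713, so e_2 = (-0.6888, -0.5108, 0.3638, -0.3638).
r_{13} = e_1·v_3 = -4.6212; r_{23} = e_2·v_3 = 0.2941.
u_3 = v_3 + 4.6212·e_1 − 0.2941·e_2 = (0.8248, -0.9164, -0.8625, -1.1375).
‖u_3‖ = 1.8863, so e_3 = (0.4373, -0.4859, -0.4573, -0.6030).
Qᵀb = (-4.7703, -0.5727, 2.1863).
Back-substitute: x_3 = 2.1863/1.8863 = 1.1591.
x_2 = (-0.5727 − 0.2941·1.1591)/2.8713 = -0.3182.
x_1 = (-4.7703 + 3.2796·(-0.3182) + 4.6212·1.1591)/6.7082 = -0.0682.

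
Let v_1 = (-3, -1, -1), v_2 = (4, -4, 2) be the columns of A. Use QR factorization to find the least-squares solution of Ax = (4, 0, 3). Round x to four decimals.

v_1 = (-3, -1, -1); ‖v_1‖ = 3.3166, so q_1 = (-0.9045, -0.3015, -0.3015).
q_1·v_2 = (-0.9045)·4 + (-0.3015)·(-4) + (-0.3015)·2 = -3.0151.
u_2 = v_2 + 3.0151·q_1 = (1.2727, -4.9091, 1.0909).
‖u_2‖ = 5.1874, so q_2 = (0.2453, -0.9463, 0.2103).
Qᵀb = (-4.5227, 1.6123).
Back-substitute: x_2 = 1.6123/5.1874 = 0.3108.
x_1 = (-4.5227 + 3.0151·0.3108)/3.3166 = -1.0811.

x = (-1.0811, 0.3108)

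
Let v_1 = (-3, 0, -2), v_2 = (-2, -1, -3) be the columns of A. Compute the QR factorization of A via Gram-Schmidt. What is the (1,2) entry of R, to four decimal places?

v_1 = (-3, 0, -2); ‖v_1‖ = 3.6056, so e_1 = (-0.8321, 0.0000, -0.5547).
r_{12} = e_1·v_2 = 3.3282.

r_{12} = 3.3282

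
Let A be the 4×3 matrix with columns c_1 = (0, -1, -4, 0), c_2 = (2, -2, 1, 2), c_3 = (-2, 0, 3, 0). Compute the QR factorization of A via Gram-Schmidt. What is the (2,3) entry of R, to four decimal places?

e_1 = c_1/‖c_1‖ = (0, -1, -4, 0)/4.1231 = (0.0000, -0.2425, -0.9701, 0.0000).
r_{12} = e_1·c_2 = -0.4851.
u_2 = c_2 + 0.4851·e_1 = (2.0000, -2.1176, 0.5294, 2.0000).
‖u_2‖ = 3.5728, so e_2 = (0.5598, -0.5927, 0.1482, 0.5598).
r_{23} = e_2·c_3 = -0.6750.

r_{23} = -0.6750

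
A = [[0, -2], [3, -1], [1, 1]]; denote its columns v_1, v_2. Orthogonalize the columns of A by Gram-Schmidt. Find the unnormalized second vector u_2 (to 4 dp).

u_2 = (-2.0000, -0.4000, 1.2000)

e_1 = v_1/‖v_1‖ = (0, 3, 1)/3.1623 = (0.0000, 0.9487, 0.3162).
r_{12} = e_1·v_2 = -0.6325.
u_2 = v_2 + 0.6325·e_1 = (-2.0000, -0.4000, 1.2000).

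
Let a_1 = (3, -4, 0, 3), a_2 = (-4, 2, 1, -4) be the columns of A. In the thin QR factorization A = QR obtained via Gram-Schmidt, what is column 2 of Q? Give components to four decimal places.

e_1 = a_1/‖a_1‖ = (3, -4, 0, 3)/5.8310 = (0.5145, -0.6860, 0.0000, 0.5145).
r_{12} = e_1·a_2 = -5.4880.
u_2 = a_2 + 5.4880·e_1 = (-1.1765, -1.7647, 1.0000, -1.1765).
‖u_2‖ = 2.6234, so e_2 = (-0.4484, -0.6727, 0.3812, -0.4484).

e_2 = (-0.4484, -0.6727, 0.3812, -0.4484)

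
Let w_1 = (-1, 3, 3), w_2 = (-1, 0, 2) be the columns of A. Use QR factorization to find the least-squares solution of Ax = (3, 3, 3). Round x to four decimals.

x = (1.1739, -1.0435)

q_1 = w_1/‖w_1‖ = (-1, 3, 3)/4.3589 = (-0.2294, 0.6882, 0.6882).
r_{12} = q_1·w_2 = 1.6059.
u_2 = w_2 − 1.6059·q_1 = (-0.6316, -1.1053, 0.8947).
‖u_2‖ = 1.5560, so q_2 = (-0.4059, -0.7103, 0.5750).
Qᵀb = (3.4412, -1.6236).
Back-substitute: x_2 = -1.6236/1.5560 = -1.0435.
x_1 = (3.4412 − 1.6059·(-1.0435))/4.3589 = 1.1739.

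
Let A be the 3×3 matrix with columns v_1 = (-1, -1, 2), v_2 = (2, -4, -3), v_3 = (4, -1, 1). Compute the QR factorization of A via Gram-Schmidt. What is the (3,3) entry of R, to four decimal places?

v_1 = (-1, -1, 2); ‖v_1‖ = 2.4495, so q_1 = (-0.4082, -0.4082, 0.8165).
q_1·v_2 = (-0.4082)·2 + (-0.4082)·(-4) + 0.8165·(-3) = -1.6330.
u_2 = v_2 + 1.6330·q_1 = (1.3333, -4.6667, -1.6667).
‖u_2‖ = 5.1316, so q_2 = (0.2598, -0.9094, -0.3248).
q_1·v_3 = (-0.4082)·4 + (-0.4082)·(-1) + 0.8165·1 = -0.4082; q_2·v_3 = 0.2598·4 + (-0.9094)·(-1) + (-0.3248)·1 = 1.6239.
u_3 = v_3 + 0.4082·q_1 − 1.6239·q_2 = (3.4114, 0.3101, 1.8608).
r_{33} = ‖u_3‖ = 3.8982.

r_{33} = 3.8982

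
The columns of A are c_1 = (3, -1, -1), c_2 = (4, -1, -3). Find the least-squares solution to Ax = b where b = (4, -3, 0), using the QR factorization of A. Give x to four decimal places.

c_1 = (3, -1, -1); ‖c_1‖ = 3.3166, so e_1 = (0.9045, -0.3015, -0.3015).
e_1·c_2 = 0.9045·4 + (-0.3015)·(-1) + (-0.3015)·(-3) = 4.8242.
u_2 = c_2 − 4.8242·e_1 = (-0.3636, 0.4545, -1.5455).
‖u_2‖ = 1.6514, so e_2 = (-0.2202, 0.2752, -0.9358).
Qᵀb = (4.5227, -1.7065).
Back-substitute: x_2 = -1.7065/1.6514 = -1.0333.
x_1 = (4.5227 − 4.8242·(-1.0333))/3.3166 = 2.8667.

x = (2.8667, -1.0333)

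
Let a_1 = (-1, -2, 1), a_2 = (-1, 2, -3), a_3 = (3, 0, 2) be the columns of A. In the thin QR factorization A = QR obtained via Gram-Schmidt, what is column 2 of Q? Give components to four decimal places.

a_1 = (-1, -2, 1); ‖a_1‖ = 2.4495, so e_1 = (-0.4082, -0.8165, 0.4082).
e_1·a_2 = (-0.4082)·(-1) + (-0.8165)·2 + 0.4082·(-3) = -2.4495.
u_2 = a_2 + 2.4495·e_1 = (-2.0000, 0.0000, -2.0000).
‖u_2‖ = 2.8284, so e_2 = (-0.7071, 0.0000, -0.7071).

e_2 = (-0.7071, 0.0000, -0.7071)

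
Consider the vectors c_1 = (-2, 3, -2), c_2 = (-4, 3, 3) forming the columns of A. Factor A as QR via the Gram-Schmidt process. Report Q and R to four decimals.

e_1 = c_1/‖c_1‖ = (-2, 3, -2)/4.1231 = (-0.4851, 0.7276, -0.4851).
r_{12} = e_1·c_2 = 2.6679.
u_2 = c_2 − 2.6679·e_1 = (-2.7059, 1.0588, 4.2941).
‖u_2‖ = 5.1848, so e_2 = (-0.5219, 0.2042, 0.8282).

Q = [[-0.4851, -0.5219], [0.7276, 0.2042], [-0.4851, 0.8282]], R = [[4.1231, 2.6679], [0.0000, 5.1848]]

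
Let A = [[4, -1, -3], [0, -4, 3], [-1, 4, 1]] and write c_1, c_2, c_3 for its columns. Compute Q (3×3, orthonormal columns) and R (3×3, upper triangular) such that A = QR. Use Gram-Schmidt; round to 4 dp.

Q = [[0.9701, 0.1632, 0.1794], [0.0000, -0.7398, 0.6728], [-0.2425, 0.6528, 0.7177]], R = [[4.1231, -1.9403, -3.1530], [0.0000, 5.4070, -2.0562], [0.0000, 0.0000, 2.1980]]

c_1 = (4, 0, -1); ‖c_1‖ = 4.1231, so e_1 = (0.9701, 0.0000, -0.2425).
e_1·c_2 = 0.9701·(-1) + 0.0000·(-4) + (-0.2425)·4 = -1.9403.
u_2 = c_2 + 1.9403·e_1 = (0.8824, -4.0000, 3.5294).
‖u_2‖ = 5.4070, so e_2 = (0.1632, -0.7398, 0.6528).
e_1·c_3 = 0.9701·(-3) + 0.0000·3 + (-0.2425)·1 = -3.1530; e_2·c_3 = 0.1632·(-3) + (-0.7398)·3 + 0.6528·1 = -2.0562.
u_3 = c_3 + 3.1530·e_1 + 2.0562·e_2 = (0.3944, 1.4789, 1.5775).
‖u_3‖ = 2.1980, so e_3 = (0.1794, 0.6728, 0.7177).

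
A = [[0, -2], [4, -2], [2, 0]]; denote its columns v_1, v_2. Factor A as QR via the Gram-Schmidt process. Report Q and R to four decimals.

Q = [[0.0000, -0.9129], [0.8944, -0.1826], [0.4472, 0.3651]], R = [[4.4721, -1.7889], [0.0000, 2.1909]]

v_1 = (0, 4, 2); ‖v_1‖ = 4.4721, so e_1 = (0.0000, 0.8944, 0.4472).
e_1·v_2 = 0.0000·(-2) + 0.8944·(-2) + 0.4472·0 = -1.7889.
u_2 = v_2 + 1.7889·e_1 = (-2.0000, -0.4000, 0.8000).
‖u_2‖ = 2.1909, so e_2 = (-0.9129, -0.1826, 0.3651).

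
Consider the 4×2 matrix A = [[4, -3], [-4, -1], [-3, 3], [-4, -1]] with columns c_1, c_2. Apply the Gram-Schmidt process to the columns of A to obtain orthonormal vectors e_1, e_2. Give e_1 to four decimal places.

e_1 = (0.5298, -0.5298, -0.3974, -0.5298)

c_1 = (4, -4, -3, -4); ‖c_1‖ = 7.5498, so e_1 = (0.5298, -0.5298, -0.3974, -0.5298).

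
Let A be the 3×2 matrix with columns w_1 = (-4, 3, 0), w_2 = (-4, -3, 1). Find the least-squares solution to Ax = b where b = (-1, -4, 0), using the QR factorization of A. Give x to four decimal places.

x = (-0.5324, 0.7587)

e_1 = w_1/‖w_1‖ = (-4, 3, 0)/5.0000 = (-0.8000, 0.6000, 0.0000).
r_{12} = e_1·w_2 = 1.4000.
u_2 = w_2 − 1.4000·e_1 = (-2.8800, -3.8400, 1.0000).
‖u_2‖ = 4.9031, so e_2 = (-0.5874, -0.7832, 0.2040).
Qᵀb = (-1.6000, 3.7201).
Back-substitute: x_2 = 3.7201/4.9031 = 0.7587.
x_1 = (-1.6000 − 1.4000·0.7587)/5.0000 = -0.5324.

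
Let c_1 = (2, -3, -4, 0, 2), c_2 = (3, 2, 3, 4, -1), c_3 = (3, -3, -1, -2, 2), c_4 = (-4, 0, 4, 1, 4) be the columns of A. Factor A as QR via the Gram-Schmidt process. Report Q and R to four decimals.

Q = [[0.3482, 0.6693, 0.4935, -0.3814], [-0.5222, 0.1265, -0.2729, -0.1927], [-0.6963, 0.2266, 0.5427, 0.3407], [0.0000, 0.6957, -0.5950, 0.3203], [0.3482, -0.0264, 0.1827, 0.7738]], R = [[5.7446, -2.4371, 4.0038, -2.7852], [0.0000, 5.7498, -0.0422, -1.1805], [0.0000, 0.0000, 3.3118, 0.3327], [0.0000, 0.0000, 0.0000, 6.3038]]

c_1 = (2, -3, -4, 0, 2); ‖c_1‖ = 5.7446, so e_1 = (0.3482, -0.5222, -0.6963, 0.0000, 0.3482).
e_1·c_2 = 0.3482·3 + (-0.5222)·2 + (-0.6963)·3 + 0.0000·4 + 0.3482·(-1) = -2.4371.
u_2 = c_2 + 2.4371·e_1 = (3.8485, 0.7273, 1.3030, 4.0000, -0.1515).
‖u_2‖ = 5.7498, so e_2 = (0.6693, 0.1265, 0.2266, 0.6957, -0.0264).
e_1·c_3 = 0.3482·3 + (-0.5222)·(-3) + (-0.6963)·(-1) + 0.0000·(-2) + 0.3482·2 = 4.0038; e_2·c_3 = 0.6693·3 + 0.1265·(-3) + 0.2266·(-1) + 0.6957·(-2) + (-0.0264)·2 = -0.0422.
u_3 = c_3 − 4.0038·e_1 + 0.0422·e_2 = (1.6343, -0.9038, 1.7974, -1.9707, 0.6049).
‖u_3‖ = 3.3118, so e_3 = (0.4935, -0.2729, 0.5427, -0.5950, 0.1827).
e_1·c_4 = 0.3482·(-4) + (-0.5222)·0 + (-0.6963)·4 + 0.0000·1 + 0.3482·4 = -2.7852; e_2·c_4 = 0.6693·(-4) + 0.1265·0 + 0.2266·4 + 0.6957·1 + (-0.0264)·4 = -1.1805; e_3·c_4 = 0.4935·(-4) + (-0.2729)·0 + 0.5427·4 + (-0.5950)·1 + 0.1827·4 = 0.3327.
u_4 = c_4 + 2.7852·e_1 + 1.1805·e_2 − 0.3327·e_3 = (-2.4043, -1.2144, 2.1476, 2.0192, 4.8778).
‖u_4‖ = 6.3038, so e_4 = (-0.3814, -0.1927, 0.3407, 0.3203, 0.7738).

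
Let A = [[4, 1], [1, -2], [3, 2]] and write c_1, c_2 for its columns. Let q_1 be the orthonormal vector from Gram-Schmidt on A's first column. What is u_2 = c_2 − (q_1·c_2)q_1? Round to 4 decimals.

q_1 = c_1/‖c_1‖ = (4, 1, 3)/5.0990 = (0.7845, 0.1961, 0.5883).
r_{12} = q_1·c_2 = 1.5689.
u_2 = c_2 − 1.5689·q_1 = (-0.2308, -2.3077, 1.0769).

u_2 = (-0.2308, -2.3077, 1.0769)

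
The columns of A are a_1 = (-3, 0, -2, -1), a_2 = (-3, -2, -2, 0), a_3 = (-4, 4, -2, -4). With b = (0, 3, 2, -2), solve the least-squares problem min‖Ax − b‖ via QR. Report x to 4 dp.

a_1 = (-3, 0, -2, -1); ‖a_1‖ = 3.7417, so e_1 = (-0.8018, 0.0000, -0.5345, -0.2673).
e_1·a_2 = (-0.8018)·(-3) + 0.0000·(-2) + (-0.5345)·(-2) + (-0.2673)·0 = 3.4744.
u_2 = a_2 − 3.4744·e_1 = (-0.2143, -2.0000, -0.1429, 0.9286).
‖u_2‖ = 2.2200, so e_2 = (-0.0965, -0.9009, -0.0643, 0.4183).
e_1·a_3 = (-0.8018)·(-4) + 0.0000·4 + (-0.5345)·(-2) + (-0.2673)·(-4) = 5.3452; e_2·a_3 = (-0.0965)·(-4) + (-0.9009)·4 + (-0.0643)·(-2) + 0.4183·(-4) = -4.7618.
u_3 = a_3 − 5.3452·e_1 + 4.7618·e_2 = (-0.1739, -0.2899, 0.5507, -0.5797).
‖u_3‖ = 0.8681, so e_3 = (-0.2003, -0.3339, 0.6344, -0.6678).
Qᵀb = (-0.5345, -3.6679, 1.6027).
Back-substitute: x_3 = 1.6027/0.8681 = 1.8462.
x_2 = (-3.6679 + 4.7618·1.8462)/2.2200 = 2.3077.
x_1 = (-0.5345 − 3.4744·2.3077 − 5.3452·1.8462)/3.7417 = -4.9231.

x = (-4.9231, 2.3077, 1.8462)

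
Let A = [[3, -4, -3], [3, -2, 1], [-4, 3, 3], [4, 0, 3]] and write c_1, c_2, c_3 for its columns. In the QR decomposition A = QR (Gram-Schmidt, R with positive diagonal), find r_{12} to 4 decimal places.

r_{12} = -4.2426

c_1 = (3, 3, -4, 4); ‖c_1‖ = 7.0711, so q_1 = (0.4243, 0.4243, -0.5657, 0.5657).
r_{12} = q_1·c_2 = -4.2426.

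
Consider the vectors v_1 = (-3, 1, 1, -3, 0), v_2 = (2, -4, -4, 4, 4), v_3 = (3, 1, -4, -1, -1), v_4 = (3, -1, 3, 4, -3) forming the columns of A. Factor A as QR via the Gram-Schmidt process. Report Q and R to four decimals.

Q = [[-0.6708, -0.3249, 0.3184, -0.1133], [0.2236, -0.4617, 0.2693, -0.7583], [0.2236, -0.4617, -0.7542, -0.0793], [-0.6708, 0.0171, -0.4800, -0.1659], [0.0000, 0.6840, -0.1640, -0.6151]], R = [[4.4721, -5.8138, -2.0125, -4.2485], [0.0000, 5.8481, -0.2907, -3.8816], [0.0000, 0.0000, 4.8852, -3.0046], [0.0000, 0.0000, 0.0000, 1.3621]]

e_1 = v_1/‖v_1‖ = (-3, 1, 1, -3, 0)/4.4721 = (-0.6708, 0.2236, 0.2236, -0.6708, 0.0000).
r_{12} = e_1·v_2 = -5.8138.
u_2 = v_2 + 5.8138·e_1 = (-1.9000, -2.7000, -2.7000, 0.1000, 4.0000).
‖u_2‖ = 5.8481, so e_2 = (-0.3249, -0.4617, -0.4617, 0.0171, 0.6840).
r_{13} = e_1·v_3 = -2.0125; r_{23} = e_2·v_3 = -0.2907.
u_3 = v_3 + 2.0125·e_1 + 0.2907·e_2 = (1.5556, 1.3158, -3.6842, -2.3450, -0.8012).
‖u_3‖ = 4.8852, so e_3 = (0.3184, 0.2693, -0.7542, -0.4800, -0.1640).
r_{14} = e_1·v_4 = -4.2485; r_{24} = e_2·v_4 = -3.8816; r_{34} = e_3·v_4 = -3.0046.
u_4 = v_4 + 4.2485·e_1 + 3.8816·e_2 + 3.0046·e_3 = (-0.1544, -1.0328, -0.1081, -0.2259, -0.8378).
‖u_4‖ = 1.3621, so e_4 = (-0.1133, -0.7583, -0.0793, -0.1659, -0.6151).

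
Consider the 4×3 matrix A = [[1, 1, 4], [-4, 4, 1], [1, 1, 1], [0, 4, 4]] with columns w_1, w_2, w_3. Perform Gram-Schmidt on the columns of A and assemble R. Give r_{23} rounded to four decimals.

r_{23} = 5.3621

e_1 = w_1/‖w_1‖ = (1, -4, 1, 0)/4.2426 = (0.2357, -0.9428, 0.2357, 0.0000).
r_{12} = e_1·w_2 = -3.2998.
u_2 = w_2 + 3.2998·e_1 = (1.7778, 0.8889, 1.7778, 4.0000).
‖u_2‖ = 4.8074, so e_2 = (0.3698, 0.1849, 0.3698, 0.8321).
r_{23} = e_2·w_3 = 5.3621.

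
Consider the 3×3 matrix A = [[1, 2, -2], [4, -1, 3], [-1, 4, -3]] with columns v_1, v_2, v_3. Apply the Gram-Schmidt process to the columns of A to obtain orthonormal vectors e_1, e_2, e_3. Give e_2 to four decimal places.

e_2 = (0.5353, 0.0765, 0.8412)

e_1 = v_1/‖v_1‖ = (1, 4, -1)/4.2426 = (0.2357, 0.9428, -0.2357).
r_{12} = e_1·v_2 = -1.4142.
u_2 = v_2 + 1.4142·e_1 = (2.3333, 0.3333, 3.6667).
‖u_2‖ = 4.3589, so e_2 = (0.5353, 0.0765, 0.8412).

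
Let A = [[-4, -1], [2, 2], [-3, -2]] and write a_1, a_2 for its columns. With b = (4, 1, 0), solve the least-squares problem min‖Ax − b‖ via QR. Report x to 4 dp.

x = (-1.5077, 2.1231)

a_1 = (-4, 2, -3); ‖a_1‖ = 5.3852, so e_1 = (-0.7428, 0.3714, -0.5571).
e_1·a_2 = (-0.7428)·(-1) + 0.3714·2 + (-0.5571)·(-2) = 2.5997.
u_2 = a_2 − 2.5997·e_1 = (0.9310, 1.0345, -0.5517).
‖u_2‖ = 1.4971, so e_2 = (0.6219, 0.6910, -0.3685).
Qᵀb = (-2.5997, 3.1785).
Back-substitute: x_2 = 3.1785/1.4971 = 2.1231.
x_1 = (-2.5997 − 2.5997·2.1231)/5.3852 = -1.5077.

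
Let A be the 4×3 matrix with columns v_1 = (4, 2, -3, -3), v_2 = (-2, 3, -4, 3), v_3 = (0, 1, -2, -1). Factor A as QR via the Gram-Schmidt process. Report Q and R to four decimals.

v_1 = (4, 2, -3, -3); ‖v_1‖ = 6.1644, so q_1 = (0.6489, 0.3244, -0.4867, -0.4867).
q_1·v_2 = 0.6489·(-2) + 0.3244·3 + (-0.4867)·(-4) + (-0.4867)·3 = 0.1622.
u_2 = v_2 − 0.1622·q_1 = (-2.1053, 2.9474, -3.9211, 3.0789).
‖u_2‖ = 6.1623, so q_2 = (-0.3416, 0.4783, -0.6363, 0.4996).
q_1·v_3 = 0.6489·0 + 0.3244·1 + (-0.4867)·(-2) + (-0.4867)·(-1) = 1.7844; q_2·v_3 = (-0.3416)·0 + 0.4783·1 + (-0.6363)·(-2) + 0.4996·(-1) = 1.2512.
u_3 = v_3 − 1.7844·q_1 − 1.2512·q_2 = (-0.7304, -0.1774, -0.3354, -0.7568).
‖u_3‖ = 1.1181, so q_3 = (-0.6533, -0.1587, -0.3000, -0.6768).

Q = [[0.6489, -0.3416, -0.6533], [0.3244, 0.4783, -0.1587], [-0.4867, -0.6363, -0.3000], [-0.4867, 0.4996, -0.6768]], R = [[6.1644, 0.1622, 1.7844], [0.0000, 6.1623, 1.2512], [0.0000, 0.0000, 1.1181]]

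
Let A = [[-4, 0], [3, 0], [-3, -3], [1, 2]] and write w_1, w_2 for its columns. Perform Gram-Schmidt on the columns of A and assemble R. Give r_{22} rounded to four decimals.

q_1 = w_1/‖w_1‖ = (-4, 3, -3, 1)/5.9161 = (-0.6761, 0.5071, -0.5071, 0.1690).
r_{12} = q_1·w_2 = 1.8593.
u_2 = w_2 − 1.8593·q_1 = (1.2571, -0.9429, -2.0571, 1.6857).
r_{22} = ‖u_2‖ = 3.0892.

r_{22} = 3.0892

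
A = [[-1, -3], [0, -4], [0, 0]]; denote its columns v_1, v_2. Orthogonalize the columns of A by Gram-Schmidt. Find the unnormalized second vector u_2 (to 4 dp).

u_2 = (0.0000, -4.0000, 0.0000)

e_1 = v_1/‖v_1‖ = (-1, 0, 0)/1.0000 = (-1.0000, 0.0000, 0.0000).
r_{12} = e_1·v_2 = 3.0000.
u_2 = v_2 − 3.0000·e_1 = (0.0000, -4.0000, 0.0000).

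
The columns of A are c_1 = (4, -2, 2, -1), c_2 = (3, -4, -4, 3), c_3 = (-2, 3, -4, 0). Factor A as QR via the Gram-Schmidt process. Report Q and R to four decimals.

c_1 = (4, -2, 2, -1); ‖c_1‖ = 5.0000, so q_1 = (0.8000, -0.4000, 0.4000, -0.2000).
q_1·c_2 = 0.8000·3 + (-0.4000)·(-4) + 0.4000·(-4) + (-0.2000)·3 = 1.8000.
u_2 = c_2 − 1.8000·q_1 = (1.5600, -3.2800, -4.7200, 3.3600).
‖u_2‖ = 6.8381, so q_2 = (0.2281, -0.4797, -0.6902, 0.4914).
q_1·c_3 = 0.8000·(-2) + (-0.4000)·3 + 0.4000·(-4) + (-0.2000)·0 = -4.4000; q_2·c_3 = 0.2281·(-2) + (-0.4797)·3 + (-0.6902)·(-4) + 0.4914·0 = 0.8657.
u_3 = c_3 + 4.4000·q_1 − 0.8657·q_2 = (1.3225, 1.6553, -1.6424, -1.3054).
‖u_3‖ = 2.9817, so q_3 = (0.4435, 0.5551, -0.5508, -0.4378).

Q = [[0.8000, 0.2281, 0.4435], [-0.4000, -0.4797, 0.5551], [0.4000, -0.6902, -0.5508], [-0.2000, 0.4914, -0.4378]], R = [[5.0000, 1.8000, -4.4000], [0.0000, 6.8381, 0.8657], [0.0000, 0.0000, 2.9817]]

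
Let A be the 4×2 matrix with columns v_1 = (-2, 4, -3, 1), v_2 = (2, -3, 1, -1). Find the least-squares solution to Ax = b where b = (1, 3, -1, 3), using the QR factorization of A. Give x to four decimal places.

x = (0.4000, -0.2000)

v_1 = (-2, 4, -3, 1); ‖v_1‖ = 5.4772, so q_1 = (-0.3651, 0.7303, -0.5477, 0.1826).
q_1·v_2 = (-0.3651)·2 + 0.7303·(-3) + (-0.5477)·1 + 0.1826·(-1) = -3.6515.
u_2 = v_2 + 3.6515·q_1 = (0.6667, -0.3333, -1.0000, -0.3333).
‖u_2‖ = 1.2910, so q_2 = (0.5164, -0.2582, -0.7746, -0.2582).
Qᵀb = (2.9212, -0.2582).
Back-substitute: x_2 = -0.2582/1.2910 = -0.2000.
x_1 = (2.9212 + 3.6515·(-0.2000))/5.4772 = 0.4000.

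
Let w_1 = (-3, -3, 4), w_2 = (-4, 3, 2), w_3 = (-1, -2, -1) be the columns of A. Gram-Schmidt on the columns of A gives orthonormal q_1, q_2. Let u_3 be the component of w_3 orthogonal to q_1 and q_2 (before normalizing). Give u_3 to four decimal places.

w_1 = (-3, -3, 4); ‖w_1‖ = 5.8310, so q_1 = (-0.5145, -0.5145, 0.6860).
q_1·w_2 = (-0.5145)·(-4) + (-0.5145)·3 + 0.6860·2 = 1.8865.
u_2 = w_2 − 1.8865·q_1 = (-3.0294, 3.9706, 0.7059).
‖u_2‖ = 5.0439, so q_2 = (-0.6006, 0.7872, 0.1399).
q_1·w_3 = (-0.5145)·(-1) + (-0.5145)·(-2) + 0.6860·(-1) = 0.8575; q_2·w_3 = (-0.6006)·(-1) + 0.7872·(-2) + 0.1399·(-1) = -1.1137.
u_3 = w_3 − 0.8575·q_1 + 1.1137·q_2 = (-1.2277, -0.6821, -1.4324).

u_3 = (-1.2277, -0.6821, -1.4324)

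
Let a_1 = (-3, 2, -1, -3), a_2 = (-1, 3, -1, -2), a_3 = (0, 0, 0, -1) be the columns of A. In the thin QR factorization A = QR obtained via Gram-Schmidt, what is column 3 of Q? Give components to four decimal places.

e_3 = (0.5337, -0.2885, 0.1587, -0.7789)

a_1 = (-3, 2, -1, -3); ‖a_1‖ = 4.7958, so e_1 = (-0.6255, 0.4170, -0.2085, -0.6255).
e_1·a_2 = (-0.6255)·(-1) + 0.4170·3 + (-0.2085)·(-1) + (-0.6255)·(-2) = 3.3362.
u_2 = a_2 − 3.3362·e_1 = (1.0870, 1.6087, -0.3043, 0.0870).
‖u_2‖ = 1.9671, so e_2 = (0.5526, 0.8178, -0.1547, 0.0442).
e_1·a_3 = (-0.6255)·0 + 0.4170·0 + (-0.2085)·0 + (-0.6255)·(-1) = 0.6255; e_2·a_3 = 0.5526·0 + 0.8178·0 + (-0.1547)·0 + 0.0442·(-1) = -0.0442.
u_3 = a_3 − 0.6255·e_1 + 0.0442·e_2 = (0.4157, -0.2247, 0.1236, -0.6067).
‖u_3‖ = 0.7789, so e_3 = (0.5337, -0.2885, 0.1587, -0.7789).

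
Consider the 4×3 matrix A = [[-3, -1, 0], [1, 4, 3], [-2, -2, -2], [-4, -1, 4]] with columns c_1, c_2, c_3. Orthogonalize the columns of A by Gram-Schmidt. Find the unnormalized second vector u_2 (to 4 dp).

u_2 = (0.5000, 3.5000, -1.0000, 1.0000)

c_1 = (-3, 1, -2, -4); ‖c_1‖ = 5.4772, so q_1 = (-0.5477, 0.1826, -0.3651, -0.7303).
q_1·c_2 = (-0.5477)·(-1) + 0.1826·4 + (-0.3651)·(-2) + (-0.7303)·(-1) = 2.7386.
u_2 = c_2 − 2.7386·q_1 = (0.5000, 3.5000, -1.0000, 1.0000).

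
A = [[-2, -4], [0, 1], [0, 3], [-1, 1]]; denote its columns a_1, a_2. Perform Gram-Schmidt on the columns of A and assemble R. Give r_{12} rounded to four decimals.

q_1 = a_1/‖a_1‖ = (-2, 0, 0, -1)/2.2361 = (-0.8944, 0.0000, 0.0000, -0.4472).
r_{12} = q_1·a_2 = 3.1305.

r_{12} = 3.1305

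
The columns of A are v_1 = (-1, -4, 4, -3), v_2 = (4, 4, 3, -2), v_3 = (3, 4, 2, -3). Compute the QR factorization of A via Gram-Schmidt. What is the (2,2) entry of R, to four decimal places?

q_1 = v_1/‖v_1‖ = (-1, -4, 4, -3)/6.4807 = (-0.1543, -0.6172, 0.6172, -0.4629).
r_{12} = q_1·v_2 = -0.3086.
u_2 = v_2 + 0.3086·q_1 = (3.9524, 3.8095, 3.1905, -2.1429).
r_{22} = ‖u_2‖ = 6.7011.

r_{22} = 6.7011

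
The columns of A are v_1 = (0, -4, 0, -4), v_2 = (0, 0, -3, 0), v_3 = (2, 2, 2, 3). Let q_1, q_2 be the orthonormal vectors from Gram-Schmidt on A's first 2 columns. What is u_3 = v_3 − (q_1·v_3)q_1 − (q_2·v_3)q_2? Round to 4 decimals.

v_1 = (0, -4, 0, -4); ‖v_1‖ = 5.6569, so q_1 = (0.0000, -0.7071, 0.0000, -0.7071).
q_1·v_2 = 0.0000·0 + (-0.7071)·0 + 0.0000·(-3) + (-0.7071)·0 = 0.0000.
u_2 = v_2 + 0.0000·q_1 = (0.0000, 0.0000, -3.0000, 0.0000).
‖u_2‖ = 3.0000, so q_2 = (0.0000, 0.0000, -1.0000, 0.0000).
q_1·v_3 = 0.0000·2 + (-0.7071)·2 + 0.0000·2 + (-0.7071)·3 = -3.5355; q_2·v_3 = 0.0000·2 + 0.0000·2 + (-1.0000)·2 + 0.0000·3 = -2.0000.
u_3 = v_3 + 3.5355·q_1 + 2.0000·q_2 = (2.0000, -0.5000, 0.0000, 0.5000).

u_3 = (2.0000, -0.5000, 0.0000, 0.5000)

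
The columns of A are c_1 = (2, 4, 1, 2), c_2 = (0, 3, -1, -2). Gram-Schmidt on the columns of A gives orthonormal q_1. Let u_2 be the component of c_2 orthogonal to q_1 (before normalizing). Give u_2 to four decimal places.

c_1 = (2, 4, 1, 2); ‖c_1‖ = 5.0000, so q_1 = (0.4000, 0.8000, 0.2000, 0.4000).
q_1·c_2 = 0.4000·0 + 0.8000·3 + 0.2000·(-1) + 0.4000·(-2) = 1.4000.
u_2 = c_2 − 1.4000·q_1 = (-0.5600, 1.8800, -1.2800, -2.5600).

u_2 = (-0.5600, 1.8800, -1.2800, -2.5600)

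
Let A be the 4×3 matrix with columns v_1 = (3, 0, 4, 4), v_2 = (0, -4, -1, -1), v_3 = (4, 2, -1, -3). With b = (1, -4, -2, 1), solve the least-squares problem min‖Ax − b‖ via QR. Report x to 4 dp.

q_1 = v_1/‖v_1‖ = (3, 0, 4, 4)/6.4031 = (0.4685, 0.0000, 0.6247, 0.6247).
r_{12} = q_1·v_2 = -1.2494.
u_2 = v_2 + 1.2494·q_1 = (0.5854, -4.0000, -0.2195, -0.2195).
‖u_2‖ = 4.0545, so q_2 = (0.1444, -0.9866, -0.0541, -0.0541).
r_{13} = q_1·v_3 = -0.6247; r_{23} = q_2·v_3 = -1.1791.
u_3 = v_3 + 0.6247·q_1 + 1.1791·q_2 = (4.4629, 0.8368, -0.6736, -2.6736).
‖u_3‖ = 5.3122, so q_3 = (0.8401, 0.1575, -0.1268, -0.5033).
Qᵀb = (-0.1562, 4.1447, -0.0397).
Back-substitute: x_3 = -0.0397/5.3122 = -0.0075.
x_2 = (4.1447 + 1.1791·(-0.0075))/4.0545 = 1.0201.
x_1 = (-0.1562 + 1.2494·1.0201 + 0.6247·(-0.0075))/6.4031 = 0.1739.

x = (0.1739, 1.0201, -0.0075)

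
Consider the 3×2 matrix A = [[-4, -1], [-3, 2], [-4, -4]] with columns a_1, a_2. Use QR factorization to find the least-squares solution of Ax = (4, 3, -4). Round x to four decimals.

x = (-0.6632, 1.2992)

a_1 = (-4, -3, -4); ‖a_1‖ = 6.4031, so e_1 = (-0.6247, -0.4685, -0.6247).
e_1·a_2 = (-0.6247)·(-1) + (-0.4685)·2 + (-0.6247)·(-4) = 2.1864.
u_2 = a_2 − 2.1864·e_1 = (0.3659, 3.0244, -2.6341).
‖u_2‖ = 4.0273, so e_2 = (0.0908, 0.7510, -0.6541).
Qᵀb = (-1.4056, 5.2325).
Back-substitute: x_2 = 5.2325/4.0273 = 1.2992.
x_1 = (-1.4056 − 2.1864·1.2992)/6.4031 = -0.6632.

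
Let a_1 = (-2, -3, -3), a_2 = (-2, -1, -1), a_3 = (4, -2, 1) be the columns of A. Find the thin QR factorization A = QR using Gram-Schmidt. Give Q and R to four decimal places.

Q = [[-0.4264, -0.9045, 0.0000], [-0.6396, 0.3015, -0.7071], [-0.6396, 0.3015, 0.7071]], R = [[4.6904, 2.1320, -1.0660], [0.0000, 1.2060, -3.9196], [0.0000, 0.0000, 2.1213]]

a_1 = (-2, -3, -3); ‖a_1‖ = 4.6904, so q_1 = (-0.4264, -0.6396, -0.6396).
q_1·a_2 = (-0.4264)·(-2) + (-0.6396)·(-1) + (-0.6396)·(-1) = 2.1320.
u_2 = a_2 − 2.1320·q_1 = (-1.0909, 0.3636, 0.3636).
‖u_2‖ = 1.2060, so q_2 = (-0.9045, 0.3015, 0.3015).
q_1·a_3 = (-0.4264)·4 + (-0.6396)·(-2) + (-0.6396)·1 = -1.0660; q_2·a_3 = (-0.9045)·4 + 0.3015·(-2) + 0.3015·1 = -3.9196.
u_3 = a_3 + 1.0660·q_1 + 3.9196·q_2 = (0.0000, -1.5000, 1.5000).
‖u_3‖ = 2.1213, so q_3 = (0.0000, -0.7071, 0.7071).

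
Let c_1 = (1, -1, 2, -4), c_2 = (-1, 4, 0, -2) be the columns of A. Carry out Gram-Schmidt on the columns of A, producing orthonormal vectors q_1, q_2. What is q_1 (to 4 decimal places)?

q_1 = (0.2132, -0.2132, 0.4264, -0.8528)

c_1 = (1, -1, 2, -4); ‖c_1‖ = 4.6904, so q_1 = (0.2132, -0.2132, 0.4264, -0.8528).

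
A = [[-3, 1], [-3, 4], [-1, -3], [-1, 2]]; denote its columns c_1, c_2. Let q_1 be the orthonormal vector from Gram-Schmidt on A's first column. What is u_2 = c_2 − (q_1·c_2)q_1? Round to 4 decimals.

u_2 = (-1.1000, 1.9000, -3.7000, 1.3000)

c_1 = (-3, -3, -1, -1); ‖c_1‖ = 4.4721, so q_1 = (-0.6708, -0.6708, -0.2236, -0.2236).
q_1·c_2 = (-0.6708)·1 + (-0.6708)·4 + (-0.2236)·(-3) + (-0.2236)·2 = -3.1305.
u_2 = c_2 + 3.1305·q_1 = (-1.1000, 1.9000, -3.7000, 1.3000).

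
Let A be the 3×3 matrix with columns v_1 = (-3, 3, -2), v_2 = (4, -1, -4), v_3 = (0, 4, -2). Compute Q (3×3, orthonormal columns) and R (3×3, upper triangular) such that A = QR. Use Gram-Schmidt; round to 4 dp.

Q = [[-0.6396, 0.5490, 0.5381], [0.6396, -0.0082, 0.7687], [-0.4264, -0.8358, 0.3459]], R = [[4.6904, -1.4924, 3.4112], [0.0000, 5.5473, 1.6388], [0.0000, 0.0000, 2.3829]]

v_1 = (-3, 3, -2); ‖v_1‖ = 4.6904, so q_1 = (-0.6396, 0.6396, -0.4264).
q_1·v_2 = (-0.6396)·4 + 0.6396·(-1) + (-0.4264)·(-4) = -1.4924.
u_2 = v_2 + 1.4924·q_1 = (3.0455, -0.0455, -4.6364).
‖u_2‖ = 5.5473, so q_2 = (0.5490, -0.0082, -0.8358).
q_1·v_3 = (-0.6396)·0 + 0.6396·4 + (-0.4264)·(-2) = 3.4112; q_2·v_3 = 0.5490·0 + (-0.0082)·4 + (-0.8358)·(-2) = 1.6388.
u_3 = v_3 − 3.4112·q_1 − 1.6388·q_2 = (1.2821, 1.8316, 0.8242).
‖u_3‖ = 2.3829, so q_3 = (0.5381, 0.7687, 0.3459).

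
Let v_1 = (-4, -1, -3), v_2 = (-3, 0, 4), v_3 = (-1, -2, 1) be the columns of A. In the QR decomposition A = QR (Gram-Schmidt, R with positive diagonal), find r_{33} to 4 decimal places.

r_{33} = 1.9219

v_1 = (-4, -1, -3); ‖v_1‖ = 5.0990, so q_1 = (-0.7845, -0.1961, -0.5883).
q_1·v_2 = (-0.7845)·(-3) + (-0.1961)·0 + (-0.5883)·4 = 0.0000.
u_2 = v_2 + 0.0000·q_1 = (-3.0000, 0.0000, 4.0000).
‖u_2‖ = 5.0000, so q_2 = (-0.6000, 0.0000, 0.8000).
q_1·v_3 = (-0.7845)·(-1) + (-0.1961)·(-2) + (-0.5883)·1 = 0.5883; q_2·v_3 = (-0.6000)·(-1) + 0.0000·(-2) + 0.8000·1 = 1.4000.
u_3 = v_3 − 0.5883·q_1 − 1.4000·q_2 = (0.3015, -1.8846, 0.2262).
r_{33} = ‖u_3‖ = 1.9219.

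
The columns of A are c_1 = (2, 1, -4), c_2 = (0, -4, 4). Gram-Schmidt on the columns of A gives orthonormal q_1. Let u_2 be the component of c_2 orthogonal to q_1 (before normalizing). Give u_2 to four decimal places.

q_1 = c_1/‖c_1‖ = (2, 1, -4)/4.5826 = (0.4364, 0.2182, -0.8729).
r_{12} = q_1·c_2 = -4.3644.
u_2 = c_2 + 4.3644·q_1 = (1.9048, -3.0476, 0.1905).

u_2 = (1.9048, -3.0476, 0.1905)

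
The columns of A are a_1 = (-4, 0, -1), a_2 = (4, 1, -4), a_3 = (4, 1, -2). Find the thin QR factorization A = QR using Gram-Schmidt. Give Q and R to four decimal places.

a_1 = (-4, 0, -1); ‖a_1‖ = 4.1231, so q_1 = (-0.9701, 0.0000, -0.2425).
q_1·a_2 = (-0.9701)·4 + 0.0000·1 + (-0.2425)·(-4) = -2.9104.
u_2 = a_2 + 2.9104·q_1 = (1.1765, 1.0000, -4.7059).
‖u_2‖ = 4.9527, so q_2 = (0.2375, 0.2019, -0.9502).
q_1·a_3 = (-0.9701)·4 + 0.0000·1 + (-0.2425)·(-2) = -3.3955; q_2·a_3 = 0.2375·4 + 0.2019·1 + (-0.9502)·(-2) = 3.0524.
u_3 = a_3 + 3.3955·q_1 − 3.0524·q_2 = (-0.0192, 0.3837, 0.0767).
‖u_3‖ = 0.3918, so q_3 = (-0.0490, 0.9794, 0.1959).

Q = [[-0.9701, 0.2375, -0.0490], [0.0000, 0.2019, 0.9794], [-0.2425, -0.9502, 0.1959]], R = [[4.1231, -2.9104, -3.3955], [0.0000, 4.9527, 3.0524], [0.0000, 0.0000, 0.3918]]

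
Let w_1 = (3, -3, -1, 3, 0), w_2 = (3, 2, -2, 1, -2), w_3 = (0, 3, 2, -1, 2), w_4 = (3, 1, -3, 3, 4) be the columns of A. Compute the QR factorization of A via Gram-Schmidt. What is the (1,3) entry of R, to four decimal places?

r_{13} = -2.6458

w_1 = (3, -3, -1, 3, 0); ‖w_1‖ = 5.2915, so e_1 = (0.5669, -0.5669, -0.1890, 0.5669, 0.0000).
r_{13} = e_1·w_3 = -2.6458.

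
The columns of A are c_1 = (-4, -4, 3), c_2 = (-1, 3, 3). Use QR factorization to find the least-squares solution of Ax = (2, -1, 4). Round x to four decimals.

c_1 = (-4, -4, 3); ‖c_1‖ = 6.4031, so e_1 = (-0.6247, -0.6247, 0.4685).
e_1·c_2 = (-0.6247)·(-1) + (-0.6247)·3 + 0.4685·3 = 0.1562.
u_2 = c_2 − 0.1562·e_1 = (-0.9024, 3.0976, 2.9268).
‖u_2‖ = 4.3561, so e_2 = (-0.2072, 0.7111, 0.6719).
Qᵀb = (1.2494, 1.5621).
Back-substitute: x_2 = 1.5621/4.3561 = 0.3586.
x_1 = (1.2494 − 0.1562·0.3586)/6.4031 = 0.1864.

x = (0.1864, 0.3586)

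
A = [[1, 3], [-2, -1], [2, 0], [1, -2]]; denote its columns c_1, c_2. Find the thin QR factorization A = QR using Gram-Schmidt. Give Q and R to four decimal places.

Q = [[0.3162, 0.7460], [-0.6325, -0.1105], [0.6325, -0.1658], [0.3162, -0.6355]], R = [[3.1623, 0.9487], [0.0000, 3.6194]]

c_1 = (1, -2, 2, 1); ‖c_1‖ = 3.1623, so q_1 = (0.3162, -0.6325, 0.6325, 0.3162).
q_1·c_2 = 0.3162·3 + (-0.6325)·(-1) + 0.6325·0 + 0.3162·(-2) = 0.9487.
u_2 = c_2 − 0.9487·q_1 = (2.7000, -0.4000, -0.6000, -2.3000).
‖u_2‖ = 3.6194, so q_2 = (0.7460, -0.1105, -0.1658, -0.6355).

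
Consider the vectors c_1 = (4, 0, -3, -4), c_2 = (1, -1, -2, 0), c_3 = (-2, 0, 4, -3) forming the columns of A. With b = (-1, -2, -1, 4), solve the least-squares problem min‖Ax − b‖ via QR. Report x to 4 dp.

x = (-0.8593, 1.7222, -0.1259)

q_1 = c_1/‖c_1‖ = (4, 0, -3, -4)/6.4031 = (0.6247, 0.0000, -0.4685, -0.6247).
r_{12} = q_1·c_2 = 1.5617.
u_2 = c_2 − 1.5617·q_1 = (0.0244, -1.0000, -1.2683, 0.9756).
‖u_2‖ = 1.8871, so q_2 = (0.0129, -0.5299, -0.6721, 0.5170).
r_{13} = q_1·c_3 = -1.2494; r_{23} = q_2·c_3 = -4.2653.
u_3 = c_3 + 1.2494·q_1 + 4.2653·q_2 = (-1.1644, -2.2603, 0.5479, -1.5753).
‖u_3‖ = 3.0408, so q_3 = (-0.3829, -0.7433, 0.1802, -0.5181).
Qᵀb = (-2.6550, 3.7870, -0.3829).
Back-substitute: x_3 = -0.3829/3.0408 = -0.1259.
x_2 = (3.7870 + 4.2653·(-0.1259))/1.8871 = 1.7222.
x_1 = (-2.6550 − 1.5617·1.7222 + 1.2494·(-0.1259))/6.4031 = -0.8593.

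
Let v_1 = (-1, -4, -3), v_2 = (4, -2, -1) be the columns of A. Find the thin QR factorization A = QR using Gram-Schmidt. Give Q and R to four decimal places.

v_1 = (-1, -4, -3); ‖v_1‖ = 5.0990, so q_1 = (-0.1961, -0.7845, -0.5883).
q_1·v_2 = (-0.1961)·4 + (-0.7845)·(-2) + (-0.5883)·(-1) = 1.3728.
u_2 = v_2 − 1.3728·q_1 = (4.2692, -0.9231, -0.1923).
‖u_2‖ = 4.3721, so q_2 = (0.9765, -0.2111, -0.0440).

Q = [[-0.1961, 0.9765], [-0.7845, -0.2111], [-0.5883, -0.0440]], R = [[5.0990, 1.3728], [0.0000, 4.3721]]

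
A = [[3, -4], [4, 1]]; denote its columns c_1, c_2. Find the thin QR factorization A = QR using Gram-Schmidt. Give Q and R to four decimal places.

c_1 = (3, 4); ‖c_1‖ = 5.0000, so e_1 = (0.6000, 0.8000).
e_1·c_2 = 0.6000·(-4) + 0.8000·1 = -1.6000.
u_2 = c_2 + 1.6000·e_1 = (-3.0400, 2.2800).
‖u_2‖ = 3.8000, so e_2 = (-0.8000, 0.6000).

Q = [[0.6000, -0.8000], [0.8000, 0.6000]], R = [[5.0000, -1.6000], [0.0000, 3.8000]]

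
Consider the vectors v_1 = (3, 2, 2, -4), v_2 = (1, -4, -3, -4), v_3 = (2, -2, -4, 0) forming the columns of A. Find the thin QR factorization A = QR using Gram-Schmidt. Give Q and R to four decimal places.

v_1 = (3, 2, 2, -4); ‖v_1‖ = 5.7446, so e_1 = (0.5222, 0.3482, 0.3482, -0.6963).
e_1·v_2 = 0.5222·1 + 0.3482·(-4) + 0.3482·(-3) + (-0.6963)·(-4) = 0.8704.
u_2 = v_2 − 0.8704·e_1 = (0.5455, -4.3030, -3.3030, -3.3939).
‖u_2‖ = 6.4220, so e_2 = (0.0849, -0.6700, -0.5143, -0.5285).
e_1·v_3 = 0.5222·2 + 0.3482·(-2) + 0.3482·(-4) + (-0.6963)·0 = -1.0445; e_2·v_3 = 0.0849·2 + (-0.6700)·(-2) + (-0.5143)·(-4) + (-0.5285)·0 = 3.5673.
u_3 = v_3 + 1.0445·e_1 − 3.5673·e_2 = (2.2425, 0.7539, -1.8016, 1.1580).
‖u_3‖ = 3.1912, so e_3 = (0.7027, 0.2362, -0.5646, 0.3629).

Q = [[0.5222, 0.0849, 0.7027], [0.3482, -0.6700, 0.2362], [0.3482, -0.5143, -0.5646], [-0.6963, -0.5285, 0.3629]], R = [[5.7446, 0.8704, -1.0445], [0.0000, 6.4220, 3.5673], [0.0000, 0.0000, 3.1912]]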